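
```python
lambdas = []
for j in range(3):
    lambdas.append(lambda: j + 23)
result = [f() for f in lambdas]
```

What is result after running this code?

Step 1: All lambdas capture j by reference. After the loop, j = 2.
Step 2: Each call returns 2 + 23 = 25.
Step 3: result = [25, 25, 25]

The answer is [25, 25, 25].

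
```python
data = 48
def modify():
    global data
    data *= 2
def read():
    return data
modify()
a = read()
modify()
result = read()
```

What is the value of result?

Step 1: data = 48.
Step 2: First modify(): data = 48 * 2 = 96.
Step 3: Second modify(): data = 96 * 2 = 192.
Step 4: read() returns 192

The answer is 192.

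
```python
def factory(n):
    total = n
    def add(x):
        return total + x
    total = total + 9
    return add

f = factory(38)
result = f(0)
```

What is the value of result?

Step 1: factory(38) sets total = 38, then total = 38 + 9 = 47.
Step 2: Closures capture by reference, so add sees total = 47.
Step 3: f(0) returns 47 + 0 = 47

The answer is 47.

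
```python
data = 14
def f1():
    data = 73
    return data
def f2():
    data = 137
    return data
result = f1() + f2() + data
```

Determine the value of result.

Step 1: Each function shadows global data with its own local.
Step 2: f1() returns 73, f2() returns 137.
Step 3: Global data = 14 is unchanged. result = 73 + 137 + 14 = 224

The answer is 224.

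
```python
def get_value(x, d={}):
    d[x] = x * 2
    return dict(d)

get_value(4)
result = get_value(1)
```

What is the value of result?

Step 1: Mutable default dict is shared across calls.
Step 2: First call adds 4: 8. Second call adds 1: 2.
Step 3: result = {4: 8, 1: 2}

The answer is {4: 8, 1: 2}.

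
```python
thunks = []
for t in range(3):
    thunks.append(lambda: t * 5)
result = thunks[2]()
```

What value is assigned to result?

Step 1: All lambdas reference the same variable t (late binding).
Step 2: After the loop, t = 2. Every lambda returns t * 5.
Step 3: thunks[2]() = 2 * 5 = 10

The answer is 10.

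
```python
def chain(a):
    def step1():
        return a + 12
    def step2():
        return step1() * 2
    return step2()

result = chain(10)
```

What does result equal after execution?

Step 1: chain(10) captures a = 10.
Step 2: step2() calls step1() which returns 10 + 12 = 22.
Step 3: step2() returns 22 * 2 = 44

The answer is 44.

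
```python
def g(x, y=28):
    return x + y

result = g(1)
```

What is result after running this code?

Step 1: g(1) uses default y = 28.
Step 2: Returns 1 + 28 = 29.
Step 3: result = 29

The answer is 29.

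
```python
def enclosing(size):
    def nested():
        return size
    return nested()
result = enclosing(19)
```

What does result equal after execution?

Step 1: enclosing(19) binds parameter size = 19.
Step 2: nested() looks up size in enclosing scope and finds the parameter size = 19.
Step 3: result = 19

The answer is 19.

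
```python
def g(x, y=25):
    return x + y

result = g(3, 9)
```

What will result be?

Step 1: g(3, 9) overrides default y with 9.
Step 2: Returns 3 + 9 = 12.
Step 3: result = 12

The answer is 12.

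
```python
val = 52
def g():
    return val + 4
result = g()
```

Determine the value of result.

Step 1: val = 52 is defined globally.
Step 2: g() looks up val from global scope = 52, then computes 52 + 4 = 56.
Step 3: result = 56

The answer is 56.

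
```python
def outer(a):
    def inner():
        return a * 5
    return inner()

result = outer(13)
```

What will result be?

Step 1: outer(13) binds parameter a = 13.
Step 2: inner() accesses a = 13 from enclosing scope.
Step 3: result = 13 * 5 = 65

The answer is 65.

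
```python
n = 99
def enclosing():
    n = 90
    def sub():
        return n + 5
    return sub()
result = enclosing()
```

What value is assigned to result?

Step 1: enclosing() shadows global n with n = 90.
Step 2: sub() finds n = 90 in enclosing scope, computes 90 + 5 = 95.
Step 3: result = 95

The answer is 95.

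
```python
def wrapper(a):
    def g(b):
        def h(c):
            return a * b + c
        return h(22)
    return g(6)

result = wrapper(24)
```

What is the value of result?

Step 1: a = 24, b = 6, c = 22.
Step 2: h() computes a * b + c = 24 * 6 + 22 = 166.
Step 3: result = 166

The answer is 166.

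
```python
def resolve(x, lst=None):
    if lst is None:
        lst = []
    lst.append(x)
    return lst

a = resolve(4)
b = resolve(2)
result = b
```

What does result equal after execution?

Step 1: None default with guard creates a NEW list each call.
Step 2: a = [4] (fresh list). b = [2] (another fresh list).
Step 3: result = [2] (this is the fix for mutable default)

The answer is [2].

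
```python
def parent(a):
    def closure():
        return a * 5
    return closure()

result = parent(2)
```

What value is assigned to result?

Step 1: parent(2) binds parameter a = 2.
Step 2: closure() accesses a = 2 from enclosing scope.
Step 3: result = 2 * 5 = 10

The answer is 10.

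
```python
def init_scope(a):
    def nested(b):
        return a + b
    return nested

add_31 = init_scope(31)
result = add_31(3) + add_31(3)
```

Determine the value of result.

Step 1: add_31 captures a = 31.
Step 2: add_31(3) = 31 + 3 = 34, called twice.
Step 3: result = 34 + 34 = 68

The answer is 68.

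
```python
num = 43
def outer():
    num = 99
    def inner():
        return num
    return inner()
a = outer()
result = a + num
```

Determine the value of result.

Step 1: outer() has local num = 99. inner() reads from enclosing.
Step 2: outer() returns 99. Global num = 43 unchanged.
Step 3: result = 99 + 43 = 142

The answer is 142.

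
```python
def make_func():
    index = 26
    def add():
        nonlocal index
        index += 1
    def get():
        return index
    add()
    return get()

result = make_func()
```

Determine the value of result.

Step 1: index = 26. add() modifies it via nonlocal, get() reads it.
Step 2: add() makes index = 26 + 1 = 27.
Step 3: get() returns 27. result = 27

The answer is 27.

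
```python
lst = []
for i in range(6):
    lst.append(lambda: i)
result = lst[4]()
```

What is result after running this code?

Step 1: The loop creates 6 lambdas, all referencing the same variable i.
Step 2: After the loop, i = 5 (final value).
Step 3: lst[4]() looks up i at call time and finds 5. This is the late binding gotcha. result = 5

The answer is 5.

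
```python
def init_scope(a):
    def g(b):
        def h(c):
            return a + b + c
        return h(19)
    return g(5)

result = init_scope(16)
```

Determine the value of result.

Step 1: a = 16, b = 5, c = 19 across three nested scopes.
Step 2: h() accesses all three via LEGB rule.
Step 3: result = 16 + 5 + 19 = 40

The answer is 40.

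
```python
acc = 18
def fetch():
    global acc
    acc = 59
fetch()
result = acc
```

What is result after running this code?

Step 1: acc = 18 globally.
Step 2: fetch() declares global acc and sets it to 59.
Step 3: After fetch(), global acc = 59. result = 59

The answer is 59.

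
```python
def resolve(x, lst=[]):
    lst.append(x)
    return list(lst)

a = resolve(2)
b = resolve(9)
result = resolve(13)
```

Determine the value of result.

Step 1: Default list is shared. list() creates copies for return values.
Step 2: Internal list grows: [2] -> [2, 9] -> [2, 9, 13].
Step 3: result = [2, 9, 13]

The answer is [2, 9, 13].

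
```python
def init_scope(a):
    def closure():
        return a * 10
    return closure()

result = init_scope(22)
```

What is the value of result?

Step 1: init_scope(22) binds parameter a = 22.
Step 2: closure() accesses a = 22 from enclosing scope.
Step 3: result = 22 * 10 = 220

The answer is 220.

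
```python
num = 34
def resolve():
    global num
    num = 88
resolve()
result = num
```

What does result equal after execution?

Step 1: num = 34 globally.
Step 2: resolve() declares global num and sets it to 88.
Step 3: After resolve(), global num = 88. result = 88

The answer is 88.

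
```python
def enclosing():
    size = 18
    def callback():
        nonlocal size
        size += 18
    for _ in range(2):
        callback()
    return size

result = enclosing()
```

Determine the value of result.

Step 1: size = 18.
Step 2: callback() is called 2 times in a loop, each adding 18 via nonlocal.
Step 3: size = 18 + 18 * 2 = 54

The answer is 54.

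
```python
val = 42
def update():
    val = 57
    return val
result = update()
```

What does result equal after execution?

Step 1: Global val = 42.
Step 2: update() creates local val = 57, shadowing the global.
Step 3: Returns local val = 57. result = 57

The answer is 57.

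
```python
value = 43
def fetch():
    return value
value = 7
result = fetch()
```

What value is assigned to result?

Step 1: value is first set to 43, then reassigned to 7.
Step 2: fetch() is called after the reassignment, so it looks up the current global value = 7.
Step 3: result = 7

The answer is 7.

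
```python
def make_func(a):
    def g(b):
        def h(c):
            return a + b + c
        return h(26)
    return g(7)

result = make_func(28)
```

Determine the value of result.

Step 1: a = 28, b = 7, c = 26 across three nested scopes.
Step 2: h() accesses all three via LEGB rule.
Step 3: result = 28 + 7 + 26 = 61

The answer is 61.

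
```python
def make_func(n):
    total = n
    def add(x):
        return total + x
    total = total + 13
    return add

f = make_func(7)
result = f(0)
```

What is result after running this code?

Step 1: make_func(7) sets total = 7, then total = 7 + 13 = 20.
Step 2: Closures capture by reference, so add sees total = 20.
Step 3: f(0) returns 20 + 0 = 20

The answer is 20.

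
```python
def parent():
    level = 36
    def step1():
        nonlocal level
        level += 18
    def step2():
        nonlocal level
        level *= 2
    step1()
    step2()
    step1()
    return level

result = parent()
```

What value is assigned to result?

Step 1: level = 36.
Step 2: step1(): level = 36 + 18 = 54.
Step 3: step2(): level = 54 * 2 = 108.
Step 4: step1(): level = 108 + 18 = 126. result = 126

The answer is 126.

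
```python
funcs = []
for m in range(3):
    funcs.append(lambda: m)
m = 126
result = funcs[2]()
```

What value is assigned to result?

Step 1: Lambdas capture the variable m by reference, not by value.
Step 2: After the loop, m is reassigned to 126.
Step 3: funcs[2]() looks up the current m = 126. result = 126

The answer is 126.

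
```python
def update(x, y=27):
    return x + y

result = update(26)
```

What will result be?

Step 1: update(26) uses default y = 27.
Step 2: Returns 26 + 27 = 53.
Step 3: result = 53

The answer is 53.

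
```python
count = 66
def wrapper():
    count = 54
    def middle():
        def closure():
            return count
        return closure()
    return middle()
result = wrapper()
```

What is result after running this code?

Step 1: wrapper() defines count = 54. middle() and closure() have no local count.
Step 2: closure() checks local (none), enclosing middle() (none), enclosing wrapper() and finds count = 54.
Step 3: result = 54

The answer is 54.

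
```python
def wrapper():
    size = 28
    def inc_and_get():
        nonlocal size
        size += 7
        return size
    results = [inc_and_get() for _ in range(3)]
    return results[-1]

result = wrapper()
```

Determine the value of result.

Step 1: size = 28.
Step 2: Three calls to inc_and_get(), each adding 7.
Step 3: Last value = 28 + 7 * 3 = 49

The answer is 49.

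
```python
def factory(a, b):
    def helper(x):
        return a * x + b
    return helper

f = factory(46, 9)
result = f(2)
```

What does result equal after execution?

Step 1: factory(46, 9) captures a = 46, b = 9.
Step 2: f(2) computes 46 * 2 + 9 = 101.
Step 3: result = 101

The answer is 101.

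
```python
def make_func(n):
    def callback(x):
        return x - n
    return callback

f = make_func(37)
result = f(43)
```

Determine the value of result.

Step 1: make_func(37) creates a closure capturing n = 37.
Step 2: f(43) computes 43 - 37 = 6.
Step 3: result = 6

The answer is 6.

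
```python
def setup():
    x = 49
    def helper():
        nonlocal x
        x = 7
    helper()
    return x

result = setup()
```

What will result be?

Step 1: setup() sets x = 49.
Step 2: helper() uses nonlocal to reassign x = 7.
Step 3: result = 7

The answer is 7.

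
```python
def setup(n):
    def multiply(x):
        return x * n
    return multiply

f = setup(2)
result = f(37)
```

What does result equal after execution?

Step 1: setup(2) returns multiply closure with n = 2.
Step 2: f(37) computes 37 * 2 = 74.
Step 3: result = 74

The answer is 74.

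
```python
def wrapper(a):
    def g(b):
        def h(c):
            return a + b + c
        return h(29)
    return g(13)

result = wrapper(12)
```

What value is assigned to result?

Step 1: a = 12, b = 13, c = 29 across three nested scopes.
Step 2: h() accesses all three via LEGB rule.
Step 3: result = 12 + 13 + 29 = 54

The answer is 54.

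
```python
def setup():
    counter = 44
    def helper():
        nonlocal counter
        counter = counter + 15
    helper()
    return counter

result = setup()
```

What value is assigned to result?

Step 1: setup() sets counter = 44.
Step 2: helper() uses nonlocal to modify counter in setup's scope: counter = 44 + 15 = 59.
Step 3: setup() returns the modified counter = 59

The answer is 59.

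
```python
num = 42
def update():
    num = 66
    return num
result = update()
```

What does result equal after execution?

Step 1: Global num = 42.
Step 2: update() creates local num = 66, shadowing the global.
Step 3: Returns local num = 66. result = 66

The answer is 66.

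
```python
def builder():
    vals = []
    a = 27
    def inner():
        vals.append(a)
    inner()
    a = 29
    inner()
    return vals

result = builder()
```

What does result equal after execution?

Step 1: a = 27. inner() appends current a to vals.
Step 2: First inner(): appends 27. Then a = 29.
Step 3: Second inner(): appends 29 (closure sees updated a). result = [27, 29]

The answer is [27, 29].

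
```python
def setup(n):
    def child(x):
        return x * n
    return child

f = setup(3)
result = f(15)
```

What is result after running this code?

Step 1: setup(3) creates a closure capturing n = 3.
Step 2: f(15) computes 15 * 3 = 45.
Step 3: result = 45

The answer is 45.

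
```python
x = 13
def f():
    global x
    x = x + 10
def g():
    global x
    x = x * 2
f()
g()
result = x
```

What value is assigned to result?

Step 1: x = 13.
Step 2: f() adds 10: x = 13 + 10 = 23.
Step 3: g() doubles: x = 23 * 2 = 46.
Step 4: result = 46

The answer is 46.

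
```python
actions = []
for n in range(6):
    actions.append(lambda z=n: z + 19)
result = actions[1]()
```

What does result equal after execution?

Step 1: Default argument z=n captures n's value at definition time.
Step 2: actions[1] was defined when n = 1, so z defaults to 1.
Step 3: result = 1 + 19 = 20 (default arg fixes the late binding issue)

The answer is 20.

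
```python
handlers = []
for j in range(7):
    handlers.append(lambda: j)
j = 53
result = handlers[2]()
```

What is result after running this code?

Step 1: Lambdas capture the variable j by reference, not by value.
Step 2: After the loop, j is reassigned to 53.
Step 3: handlers[2]() looks up the current j = 53. result = 53

The answer is 53.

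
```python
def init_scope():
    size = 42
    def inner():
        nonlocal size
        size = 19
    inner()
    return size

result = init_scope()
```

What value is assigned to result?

Step 1: init_scope() sets size = 42.
Step 2: inner() uses nonlocal to reassign size = 19.
Step 3: result = 19

The answer is 19.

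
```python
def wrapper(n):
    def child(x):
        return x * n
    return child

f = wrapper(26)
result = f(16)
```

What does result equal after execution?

Step 1: wrapper(26) creates a closure capturing n = 26.
Step 2: f(16) computes 16 * 26 = 416.
Step 3: result = 416

The answer is 416.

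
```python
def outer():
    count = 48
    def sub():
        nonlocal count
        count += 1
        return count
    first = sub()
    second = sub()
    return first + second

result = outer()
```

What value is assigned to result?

Step 1: count starts at 48.
Step 2: First call: count = 48 + 1 = 49, returns 49.
Step 3: Second call: count = 49 + 1 = 50, returns 50.
Step 4: result = 49 + 50 = 99

The answer is 99.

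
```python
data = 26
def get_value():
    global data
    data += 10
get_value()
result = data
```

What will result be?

Step 1: data = 26 globally.
Step 2: get_value() modifies global data: data += 10 = 36.
Step 3: result = 36

The answer is 36.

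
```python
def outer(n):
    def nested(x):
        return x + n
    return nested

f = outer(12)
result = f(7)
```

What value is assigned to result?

Step 1: outer(12) creates a closure that captures n = 12.
Step 2: f(7) calls the closure with x = 7, returning 7 + 12 = 19.
Step 3: result = 19

The answer is 19.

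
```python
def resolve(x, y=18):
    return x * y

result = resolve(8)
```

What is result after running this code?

Step 1: resolve(8) uses default y = 18.
Step 2: Returns 8 * 18 = 144.
Step 3: result = 144

The answer is 144.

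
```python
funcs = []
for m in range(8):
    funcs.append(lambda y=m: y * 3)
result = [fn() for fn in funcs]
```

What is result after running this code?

Step 1: Default arg y=m captures m at each iteration.
Step 2: funcs[k] has y defaulting to k, returns k * 3.
Step 3: result = [0, 3, 6, 9, 12, 15, 18, 21]

The answer is [0, 3, 6, 9, 12, 15, 18, 21].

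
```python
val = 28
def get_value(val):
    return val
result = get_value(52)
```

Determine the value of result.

Step 1: Global val = 28.
Step 2: get_value(52) takes parameter val = 52, which shadows the global.
Step 3: result = 52

The answer is 52.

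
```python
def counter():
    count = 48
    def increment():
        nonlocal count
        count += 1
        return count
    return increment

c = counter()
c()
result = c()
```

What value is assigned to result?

Step 1: counter() creates closure with count = 48.
Step 2: Each c() call increments count via nonlocal. After 2 calls: 48 + 2 = 50.
Step 3: result = 50

The answer is 50.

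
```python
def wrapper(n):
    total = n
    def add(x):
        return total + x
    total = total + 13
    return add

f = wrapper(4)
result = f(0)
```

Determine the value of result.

Step 1: wrapper(4) sets total = 4, then total = 4 + 13 = 17.
Step 2: Closures capture by reference, so add sees total = 17.
Step 3: f(0) returns 17 + 0 = 17

The answer is 17.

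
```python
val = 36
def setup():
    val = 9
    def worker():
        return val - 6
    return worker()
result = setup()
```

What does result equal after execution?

Step 1: setup() shadows global val with val = 9.
Step 2: worker() finds val = 9 in enclosing scope, computes 9 - 6 = 3.
Step 3: result = 3

The answer is 3.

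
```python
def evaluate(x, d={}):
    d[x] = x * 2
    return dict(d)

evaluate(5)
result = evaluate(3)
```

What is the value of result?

Step 1: Mutable default dict is shared across calls.
Step 2: First call adds 5: 10. Second call adds 3: 6.
Step 3: result = {5: 10, 3: 6}

The answer is {5: 10, 3: 6}.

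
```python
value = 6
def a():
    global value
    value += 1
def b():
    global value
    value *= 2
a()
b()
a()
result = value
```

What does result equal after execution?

Step 1: value = 6.
Step 2: a(): value = 6 + 1 = 7.
Step 3: b(): value = 7 * 2 = 14.
Step 4: a(): value = 14 + 1 = 15

The answer is 15.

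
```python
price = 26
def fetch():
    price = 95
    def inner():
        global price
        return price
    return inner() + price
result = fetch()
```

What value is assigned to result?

Step 1: Global price = 26. fetch() shadows with local price = 95.
Step 2: inner() uses global keyword, so inner() returns global price = 26.
Step 3: fetch() returns 26 + 95 = 121

The answer is 121.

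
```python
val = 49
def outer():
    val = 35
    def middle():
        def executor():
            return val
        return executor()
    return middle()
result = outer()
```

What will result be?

Step 1: outer() defines val = 35. middle() and executor() have no local val.
Step 2: executor() checks local (none), enclosing middle() (none), enclosing outer() and finds val = 35.
Step 3: result = 35

The answer is 35.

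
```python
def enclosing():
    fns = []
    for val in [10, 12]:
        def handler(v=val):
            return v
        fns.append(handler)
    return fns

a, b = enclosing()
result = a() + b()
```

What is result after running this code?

Step 1: Default argument v=val captures val at each iteration.
Step 2: a() returns 10 (captured at first iteration), b() returns 12 (captured at second).
Step 3: result = 10 + 12 = 22

The answer is 22.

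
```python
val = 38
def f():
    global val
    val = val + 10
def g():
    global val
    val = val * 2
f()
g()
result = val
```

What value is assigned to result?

Step 1: val = 38.
Step 2: f() adds 10: val = 38 + 10 = 48.
Step 3: g() doubles: val = 48 * 2 = 96.
Step 4: result = 96

The answer is 96.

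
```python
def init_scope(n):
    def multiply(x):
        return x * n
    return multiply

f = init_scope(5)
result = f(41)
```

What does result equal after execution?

Step 1: init_scope(5) returns multiply closure with n = 5.
Step 2: f(41) computes 41 * 5 = 205.
Step 3: result = 205

The answer is 205.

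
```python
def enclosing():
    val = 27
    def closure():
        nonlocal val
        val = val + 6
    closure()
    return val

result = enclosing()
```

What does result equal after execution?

Step 1: enclosing() sets val = 27.
Step 2: closure() uses nonlocal to modify val in enclosing's scope: val = 27 + 6 = 33.
Step 3: enclosing() returns the modified val = 33

The answer is 33.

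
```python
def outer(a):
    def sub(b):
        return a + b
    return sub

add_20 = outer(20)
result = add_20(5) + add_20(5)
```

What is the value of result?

Step 1: add_20 captures a = 20.
Step 2: add_20(5) = 20 + 5 = 25, called twice.
Step 3: result = 25 + 25 = 50

The answer is 50.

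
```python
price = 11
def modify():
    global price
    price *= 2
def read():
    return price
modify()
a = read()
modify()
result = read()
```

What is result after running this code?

Step 1: price = 11.
Step 2: First modify(): price = 11 * 2 = 22.
Step 3: Second modify(): price = 22 * 2 = 44.
Step 4: read() returns 44

The answer is 44.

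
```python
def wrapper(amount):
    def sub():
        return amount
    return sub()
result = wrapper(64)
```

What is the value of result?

Step 1: wrapper(64) binds parameter amount = 64.
Step 2: sub() looks up amount in enclosing scope and finds the parameter amount = 64.
Step 3: result = 64

The answer is 64.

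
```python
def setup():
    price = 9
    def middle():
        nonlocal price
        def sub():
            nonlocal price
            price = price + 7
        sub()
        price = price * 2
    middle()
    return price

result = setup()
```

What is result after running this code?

Step 1: price = 9.
Step 2: sub() adds 7: price = 9 + 7 = 16.
Step 3: middle() doubles: price = 16 * 2 = 32.
Step 4: result = 32

The answer is 32.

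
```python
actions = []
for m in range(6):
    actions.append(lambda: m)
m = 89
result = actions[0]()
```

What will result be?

Step 1: Lambdas capture the variable m by reference, not by value.
Step 2: After the loop, m is reassigned to 89.
Step 3: actions[0]() looks up the current m = 89. result = 89

The answer is 89.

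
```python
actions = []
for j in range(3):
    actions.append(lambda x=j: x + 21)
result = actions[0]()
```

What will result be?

Step 1: Default argument x=j captures j's value at definition time.
Step 2: actions[0] was defined when j = 0, so x defaults to 0.
Step 3: result = 0 + 21 = 21 (default arg fixes the late binding issue)

The answer is 21.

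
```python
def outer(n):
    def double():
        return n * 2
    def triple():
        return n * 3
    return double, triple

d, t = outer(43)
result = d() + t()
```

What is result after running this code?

Step 1: Both closures capture the same n = 43.
Step 2: d() = 43 * 2 = 86, t() = 43 * 3 = 129.
Step 3: result = 86 + 129 = 215

The answer is 215.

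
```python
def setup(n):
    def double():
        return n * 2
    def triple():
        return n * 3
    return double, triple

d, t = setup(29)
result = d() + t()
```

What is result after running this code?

Step 1: Both closures capture the same n = 29.
Step 2: d() = 29 * 2 = 58, t() = 29 * 3 = 87.
Step 3: result = 58 + 87 = 145

The answer is 145.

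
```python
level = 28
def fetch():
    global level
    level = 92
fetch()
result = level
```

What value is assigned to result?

Step 1: level = 28 globally.
Step 2: fetch() declares global level and sets it to 92.
Step 3: After fetch(), global level = 92. result = 92

The answer is 92.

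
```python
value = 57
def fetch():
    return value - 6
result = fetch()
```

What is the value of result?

Step 1: value = 57 is defined globally.
Step 2: fetch() looks up value from global scope = 57, then computes 57 - 6 = 51.
Step 3: result = 51

The answer is 51.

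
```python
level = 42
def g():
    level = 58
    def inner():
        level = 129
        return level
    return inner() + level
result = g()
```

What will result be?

Step 1: g() has local level = 58. inner() has local level = 129.
Step 2: inner() returns its local level = 129.
Step 3: g() returns 129 + its own level (58) = 187

The answer is 187.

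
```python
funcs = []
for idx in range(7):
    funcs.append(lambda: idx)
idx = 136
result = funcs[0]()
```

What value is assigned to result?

Step 1: Lambdas capture the variable idx by reference, not by value.
Step 2: After the loop, idx is reassigned to 136.
Step 3: funcs[0]() looks up the current idx = 136. result = 136

The answer is 136.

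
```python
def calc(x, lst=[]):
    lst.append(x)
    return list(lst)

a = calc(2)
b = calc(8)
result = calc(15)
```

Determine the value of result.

Step 1: Default list is shared. list() creates copies for return values.
Step 2: Internal list grows: [2] -> [2, 8] -> [2, 8, 15].
Step 3: result = [2, 8, 15]

The answer is [2, 8, 15].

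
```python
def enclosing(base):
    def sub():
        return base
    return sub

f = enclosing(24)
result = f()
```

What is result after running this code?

Step 1: enclosing(24) creates closure capturing base = 24.
Step 2: f() returns the captured base = 24.
Step 3: result = 24

The answer is 24.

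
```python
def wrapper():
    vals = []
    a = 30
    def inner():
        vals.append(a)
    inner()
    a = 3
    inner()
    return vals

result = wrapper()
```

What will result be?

Step 1: a = 30. inner() appends current a to vals.
Step 2: First inner(): appends 30. Then a = 3.
Step 3: Second inner(): appends 3 (closure sees updated a). result = [30, 3]

The answer is [30, 3].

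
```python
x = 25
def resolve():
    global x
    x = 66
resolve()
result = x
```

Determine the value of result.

Step 1: x = 25 globally.
Step 2: resolve() declares global x and sets it to 66.
Step 3: After resolve(), global x = 66. result = 66

The answer is 66.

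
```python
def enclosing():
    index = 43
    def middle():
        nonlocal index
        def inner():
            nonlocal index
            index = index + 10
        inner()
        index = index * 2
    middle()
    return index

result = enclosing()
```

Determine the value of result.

Step 1: index = 43.
Step 2: inner() adds 10: index = 43 + 10 = 53.
Step 3: middle() doubles: index = 53 * 2 = 106.
Step 4: result = 106

The answer is 106.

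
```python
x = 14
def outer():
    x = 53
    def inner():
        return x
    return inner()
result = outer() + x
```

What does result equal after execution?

Step 1: Global x = 14. outer() shadows with x = 53.
Step 2: inner() returns enclosing x = 53. outer() = 53.
Step 3: result = 53 + global x (14) = 67

The answer is 67.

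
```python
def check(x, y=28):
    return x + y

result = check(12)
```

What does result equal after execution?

Step 1: check(12) uses default y = 28.
Step 2: Returns 12 + 28 = 40.
Step 3: result = 40

The answer is 40.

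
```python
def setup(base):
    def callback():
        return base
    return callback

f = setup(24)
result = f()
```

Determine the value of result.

Step 1: setup(24) creates closure capturing base = 24.
Step 2: f() returns the captured base = 24.
Step 3: result = 24

The answer is 24.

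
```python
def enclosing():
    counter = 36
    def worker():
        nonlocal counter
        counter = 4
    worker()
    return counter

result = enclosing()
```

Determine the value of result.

Step 1: enclosing() sets counter = 36.
Step 2: worker() uses nonlocal to reassign counter = 4.
Step 3: result = 4

The answer is 4.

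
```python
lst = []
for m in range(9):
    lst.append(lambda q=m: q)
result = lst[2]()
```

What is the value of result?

Step 1: Default argument q=m captures m's value at each iteration.
Step 2: lst[2] captured q = 2 when m was 2.
Step 3: result = 2

The answer is 2.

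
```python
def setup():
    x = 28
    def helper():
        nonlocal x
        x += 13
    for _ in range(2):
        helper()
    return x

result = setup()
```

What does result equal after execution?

Step 1: x = 28.
Step 2: helper() is called 2 times in a loop, each adding 13 via nonlocal.
Step 3: x = 28 + 13 * 2 = 54

The answer is 54.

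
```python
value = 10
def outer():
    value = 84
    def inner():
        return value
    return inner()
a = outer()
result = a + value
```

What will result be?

Step 1: outer() has local value = 84. inner() reads from enclosing.
Step 2: outer() returns 84. Global value = 10 unchanged.
Step 3: result = 84 + 10 = 94

The answer is 94.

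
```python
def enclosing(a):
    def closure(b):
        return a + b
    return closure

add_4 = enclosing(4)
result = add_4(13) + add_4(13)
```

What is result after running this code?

Step 1: add_4 captures a = 4.
Step 2: add_4(13) = 4 + 13 = 17, called twice.
Step 3: result = 17 + 17 = 34

The answer is 34.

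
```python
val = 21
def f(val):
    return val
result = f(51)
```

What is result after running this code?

Step 1: Global val = 21.
Step 2: f(51) takes parameter val = 51, which shadows the global.
Step 3: result = 51

The answer is 51.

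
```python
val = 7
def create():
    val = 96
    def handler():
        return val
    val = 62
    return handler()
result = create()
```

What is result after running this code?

Step 1: create() sets val = 96, then later val = 62.
Step 2: handler() is called after val is reassigned to 62. Closures capture variables by reference, not by value.
Step 3: result = 62

The answer is 62.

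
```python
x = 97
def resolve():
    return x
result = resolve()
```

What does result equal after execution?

Step 1: x = 97 is defined in the global scope.
Step 2: resolve() looks up x. No local x exists, so Python checks the global scope via LEGB rule and finds x = 97.
Step 3: result = 97

The answer is 97.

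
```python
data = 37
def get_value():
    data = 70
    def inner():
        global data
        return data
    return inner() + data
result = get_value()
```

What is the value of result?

Step 1: Global data = 37. get_value() shadows with local data = 70.
Step 2: inner() uses global keyword, so inner() returns global data = 37.
Step 3: get_value() returns 37 + 70 = 107

The answer is 107.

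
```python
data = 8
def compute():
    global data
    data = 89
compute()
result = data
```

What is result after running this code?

Step 1: data = 8 globally.
Step 2: compute() declares global data and sets it to 89.
Step 3: After compute(), global data = 89. result = 89

The answer is 89.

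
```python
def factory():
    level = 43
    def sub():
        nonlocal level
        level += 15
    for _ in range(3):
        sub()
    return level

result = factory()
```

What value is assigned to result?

Step 1: level = 43.
Step 2: sub() is called 3 times in a loop, each adding 15 via nonlocal.
Step 3: level = 43 + 15 * 3 = 88

The answer is 88.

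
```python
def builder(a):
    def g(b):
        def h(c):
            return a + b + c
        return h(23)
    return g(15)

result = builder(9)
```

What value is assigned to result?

Step 1: a = 9, b = 15, c = 23 across three nested scopes.
Step 2: h() accesses all three via LEGB rule.
Step 3: result = 9 + 15 + 23 = 47

The answer is 47.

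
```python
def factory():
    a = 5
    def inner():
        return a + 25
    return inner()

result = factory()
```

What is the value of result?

Step 1: factory() defines a = 5.
Step 2: inner() reads a = 5 from enclosing scope, returns 5 + 25 = 30.
Step 3: result = 30

The answer is 30.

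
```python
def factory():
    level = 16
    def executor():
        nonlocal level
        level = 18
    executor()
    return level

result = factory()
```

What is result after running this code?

Step 1: factory() sets level = 16.
Step 2: executor() uses nonlocal to reassign level = 18.
Step 3: result = 18

The answer is 18.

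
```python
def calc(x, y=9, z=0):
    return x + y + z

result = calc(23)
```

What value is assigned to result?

Step 1: calc(23) uses defaults y = 9, z = 0.
Step 2: Returns 23 + 9 + 0 = 32.
Step 3: result = 32

The answer is 32.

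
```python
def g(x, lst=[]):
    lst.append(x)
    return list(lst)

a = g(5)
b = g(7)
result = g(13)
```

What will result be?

Step 1: Default list is shared. list() creates copies for return values.
Step 2: Internal list grows: [5] -> [5, 7] -> [5, 7, 13].
Step 3: result = [5, 7, 13]

The answer is [5, 7, 13].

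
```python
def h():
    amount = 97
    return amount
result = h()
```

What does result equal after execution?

Step 1: h() defines amount = 97 in its local scope.
Step 2: return amount finds the local variable amount = 97.
Step 3: result = 97

The answer is 97.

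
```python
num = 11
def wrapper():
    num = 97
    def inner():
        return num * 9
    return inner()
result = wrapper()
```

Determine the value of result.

Step 1: wrapper() shadows global num with num = 97.
Step 2: inner() finds num = 97 in enclosing scope, computes 97 * 9 = 873.
Step 3: result = 873

The answer is 873.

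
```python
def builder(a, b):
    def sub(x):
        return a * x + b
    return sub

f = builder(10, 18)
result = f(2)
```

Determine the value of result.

Step 1: builder(10, 18) captures a = 10, b = 18.
Step 2: f(2) computes 10 * 2 + 18 = 38.
Step 3: result = 38

The answer is 38.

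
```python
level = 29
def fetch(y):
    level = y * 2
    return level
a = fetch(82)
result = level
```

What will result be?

Step 1: Global level = 29.
Step 2: fetch(82) creates local level = 82 * 2 = 164.
Step 3: Global level unchanged because no global keyword. result = 29

The answer is 29.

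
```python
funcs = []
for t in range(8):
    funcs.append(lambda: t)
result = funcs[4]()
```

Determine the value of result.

Step 1: The loop creates 8 lambdas, all referencing the same variable t.
Step 2: After the loop, t = 7 (final value).
Step 3: funcs[4]() looks up t at call time and finds 7. This is the late binding gotcha. result = 7

The answer is 7.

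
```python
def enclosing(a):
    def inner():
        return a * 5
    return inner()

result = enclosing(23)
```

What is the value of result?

Step 1: enclosing(23) binds parameter a = 23.
Step 2: inner() accesses a = 23 from enclosing scope.
Step 3: result = 23 * 5 = 115

The answer is 115.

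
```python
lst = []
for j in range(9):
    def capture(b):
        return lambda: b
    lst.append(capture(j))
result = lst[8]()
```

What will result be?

Step 1: capture(j) creates a new scope capturing b = j at call time.
Step 2: lst[8] = capture(8), so its lambda captures b = 8.
Step 3: result = 8 (closure factory fixes late binding)

The answer is 8.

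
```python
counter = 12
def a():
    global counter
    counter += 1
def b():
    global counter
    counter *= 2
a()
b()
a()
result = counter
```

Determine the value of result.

Step 1: counter = 12.
Step 2: a(): counter = 12 + 1 = 13.
Step 3: b(): counter = 13 * 2 = 26.
Step 4: a(): counter = 26 + 1 = 27

The answer is 27.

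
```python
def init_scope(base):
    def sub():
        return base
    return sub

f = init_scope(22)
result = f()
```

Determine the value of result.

Step 1: init_scope(22) creates closure capturing base = 22.
Step 2: f() returns the captured base = 22.
Step 3: result = 22

The answer is 22.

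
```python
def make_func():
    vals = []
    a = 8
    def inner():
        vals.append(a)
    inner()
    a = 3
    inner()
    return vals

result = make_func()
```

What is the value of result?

Step 1: a = 8. inner() appends current a to vals.
Step 2: First inner(): appends 8. Then a = 3.
Step 3: Second inner(): appends 3 (closure sees updated a). result = [8, 3]

The answer is [8, 3].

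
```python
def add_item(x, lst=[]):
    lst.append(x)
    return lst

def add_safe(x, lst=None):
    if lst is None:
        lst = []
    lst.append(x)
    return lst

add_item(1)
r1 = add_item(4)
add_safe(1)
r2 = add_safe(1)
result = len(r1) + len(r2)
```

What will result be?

Step 1: add_item shares mutable default: after 2 calls, lst = [1, 4], len = 2.
Step 2: add_safe creates fresh list each time: r2 = [1], len = 1.
Step 3: result = 2 + 1 = 3

The answer is 3.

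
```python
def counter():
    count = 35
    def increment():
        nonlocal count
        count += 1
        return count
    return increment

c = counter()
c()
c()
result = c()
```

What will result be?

Step 1: counter() creates closure with count = 35.
Step 2: Each c() call increments count via nonlocal. After 3 calls: 35 + 3 = 38.
Step 3: result = 38

The answer is 38.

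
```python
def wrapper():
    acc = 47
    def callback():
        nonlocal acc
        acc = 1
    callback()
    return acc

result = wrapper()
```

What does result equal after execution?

Step 1: wrapper() sets acc = 47.
Step 2: callback() uses nonlocal to reassign acc = 1.
Step 3: result = 1

The answer is 1.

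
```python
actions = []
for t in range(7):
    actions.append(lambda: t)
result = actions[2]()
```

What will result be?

Step 1: The loop creates 7 lambdas, all referencing the same variable t.
Step 2: After the loop, t = 6 (final value).
Step 3: actions[2]() looks up t at call time and finds 6. This is the late binding gotcha. result = 6

The answer is 6.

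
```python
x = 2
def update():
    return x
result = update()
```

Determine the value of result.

Step 1: x = 2 is defined in the global scope.
Step 2: update() looks up x. No local x exists, so Python checks the global scope via LEGB rule and finds x = 2.
Step 3: result = 2

The answer is 2.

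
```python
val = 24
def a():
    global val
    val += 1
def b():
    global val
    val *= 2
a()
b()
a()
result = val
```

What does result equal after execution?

Step 1: val = 24.
Step 2: a(): val = 24 + 1 = 25.
Step 3: b(): val = 25 * 2 = 50.
Step 4: a(): val = 50 + 1 = 51

The answer is 51.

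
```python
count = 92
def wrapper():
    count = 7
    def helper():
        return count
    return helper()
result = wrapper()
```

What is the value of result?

Step 1: count = 92 globally, but wrapper() defines count = 7 locally.
Step 2: helper() looks up count. Not in local scope, so checks enclosing scope (wrapper) and finds count = 7.
Step 3: result = 7

The answer is 7.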